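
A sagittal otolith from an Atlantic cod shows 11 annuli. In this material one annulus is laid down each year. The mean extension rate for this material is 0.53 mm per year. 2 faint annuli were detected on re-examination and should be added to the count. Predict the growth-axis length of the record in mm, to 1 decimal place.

6.9 mm

Correcting the raw count gives 11 + 2 = 13 true annuli.
Predicted length = 0.53 mm/year × 13 years = 6.9 mm.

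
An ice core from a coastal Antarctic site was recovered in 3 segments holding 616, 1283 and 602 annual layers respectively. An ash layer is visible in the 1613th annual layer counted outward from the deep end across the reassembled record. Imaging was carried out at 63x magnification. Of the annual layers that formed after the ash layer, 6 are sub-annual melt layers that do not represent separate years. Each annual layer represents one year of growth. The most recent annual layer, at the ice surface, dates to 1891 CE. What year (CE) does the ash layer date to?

Total annual layers = 616 + 1283 + 602 = 2501.
The ash layer sits at annual layer 1613 from the deep end, so 2501 − 1613 = 888 annual layers formed after it.
Removing the 6 false annual layers leaves 888 − 6 = 882 true annual layers beyond the ash layer.
Counting back 882 years from 1891 CE places the ash layer in 1891 − 882 = 1009 CE.

1009 CE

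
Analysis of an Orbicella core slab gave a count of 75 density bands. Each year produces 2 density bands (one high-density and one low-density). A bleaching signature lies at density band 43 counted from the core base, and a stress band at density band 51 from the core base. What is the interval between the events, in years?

The two markers are separated by 51 − 43 = 8 density bands.
Dividing by 2 density bands per year: 8 / 2 = 4 years.

4 years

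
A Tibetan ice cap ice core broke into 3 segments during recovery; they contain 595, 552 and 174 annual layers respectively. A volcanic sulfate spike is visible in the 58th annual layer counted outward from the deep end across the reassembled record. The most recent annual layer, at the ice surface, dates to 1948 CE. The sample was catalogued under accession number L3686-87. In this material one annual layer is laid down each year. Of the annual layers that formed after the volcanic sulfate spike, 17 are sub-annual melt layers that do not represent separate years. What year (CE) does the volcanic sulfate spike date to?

Total annual layers = 595 + 552 + 174 = 1321.
Between annual layer 58 and the ice surface there are 1321 − 58 = 1263 annual layers.
Excluding 17 false annual layers: 1263 − 17 = 1246.
The annual layer at the ice surface is 1948 CE, so the volcanic sulfate spike dates to 1948 − 1246 = 702 CE.

702 CE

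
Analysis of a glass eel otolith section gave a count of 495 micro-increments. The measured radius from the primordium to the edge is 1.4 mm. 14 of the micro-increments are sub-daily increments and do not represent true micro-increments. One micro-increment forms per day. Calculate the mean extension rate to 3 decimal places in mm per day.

0.003 mm per day

Adjusted count: 495 − 14 = 481 micro-increments.
Mean rate = 1.4 mm / 481 days ≈ 0.003 mm per day.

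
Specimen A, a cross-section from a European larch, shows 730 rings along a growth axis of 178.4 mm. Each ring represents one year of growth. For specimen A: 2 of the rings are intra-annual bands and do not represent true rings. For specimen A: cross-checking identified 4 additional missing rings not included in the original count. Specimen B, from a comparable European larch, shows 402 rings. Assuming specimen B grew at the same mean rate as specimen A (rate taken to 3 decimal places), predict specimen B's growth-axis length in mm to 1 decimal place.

98.1 mm

Specimen A: after corrections the count is 730 − 2 + 4 = 732 rings.
A: Mean rate = 178.4 mm / 732 years ≈ 0.244 mm per year.
B's length ≈ 0.244 × 402 = 98.1 mm.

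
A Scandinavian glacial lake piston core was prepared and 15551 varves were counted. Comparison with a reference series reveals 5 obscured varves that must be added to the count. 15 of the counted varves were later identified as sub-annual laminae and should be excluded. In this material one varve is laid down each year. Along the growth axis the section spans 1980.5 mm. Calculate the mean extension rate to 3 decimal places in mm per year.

0.127 mm per year

Correcting the raw count gives 15551 − 15 + 5 = 15541 true varves.
Extension rate ≈ 1980.5 / 15541 = 0.127 mm per year.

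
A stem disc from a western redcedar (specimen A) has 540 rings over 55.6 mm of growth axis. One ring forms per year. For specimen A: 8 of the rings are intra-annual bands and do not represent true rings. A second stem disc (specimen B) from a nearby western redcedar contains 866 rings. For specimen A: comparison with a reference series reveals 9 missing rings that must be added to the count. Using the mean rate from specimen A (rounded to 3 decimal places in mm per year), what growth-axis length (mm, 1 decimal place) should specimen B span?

89.2 mm

Specimen A: true ring count = 540 − 8 + 9 = 541.
A: Mean rate = 55.6 mm / 541 years ≈ 0.103 mm/year.
For B, 0.103 mm/year × 866 years = 89.2 mm.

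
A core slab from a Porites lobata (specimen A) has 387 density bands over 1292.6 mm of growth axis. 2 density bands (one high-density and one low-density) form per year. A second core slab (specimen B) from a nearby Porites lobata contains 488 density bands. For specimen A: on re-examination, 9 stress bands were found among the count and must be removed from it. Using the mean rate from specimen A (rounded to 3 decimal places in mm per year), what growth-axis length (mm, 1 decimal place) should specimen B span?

1668.7 mm

Specimen A: true density band count = 387 − 9 = 378.
Specimen A: with 2 density bands per year, 378 / 2 = 189 years.
A: Mean rate = 1292.6 mm / 189 years ≈ 6.839 mm/yr.
Specimen B: dividing by 2 density bands per year: 488 / 2 = 244 years. Length of B = 6.839 × 244 = 1668.7 mm.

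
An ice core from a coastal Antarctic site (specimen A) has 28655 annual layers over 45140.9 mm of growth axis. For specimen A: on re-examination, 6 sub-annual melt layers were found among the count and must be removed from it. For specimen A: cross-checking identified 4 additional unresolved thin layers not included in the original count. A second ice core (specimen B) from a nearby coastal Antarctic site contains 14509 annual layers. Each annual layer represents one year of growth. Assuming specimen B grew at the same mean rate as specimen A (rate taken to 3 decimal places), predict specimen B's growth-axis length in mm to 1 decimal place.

22851.7 mm

Specimen A: adjusted count: 28655 − 6 + 4 = 28653 annual layers.
A: 45140.9 mm over 28653 years gives 45140.9 / 28653 ≈ 1.575 mm/yr.
Length of B = 1.575 × 14509 = 22851.7 mm.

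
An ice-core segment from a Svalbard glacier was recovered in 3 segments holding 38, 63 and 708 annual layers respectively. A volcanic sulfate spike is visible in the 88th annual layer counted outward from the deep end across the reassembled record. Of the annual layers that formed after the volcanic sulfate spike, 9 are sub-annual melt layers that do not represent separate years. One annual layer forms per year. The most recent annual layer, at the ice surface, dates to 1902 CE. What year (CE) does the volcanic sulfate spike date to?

Total annual layers = 38 + 63 + 708 = 809.
The volcanic sulfate spike sits at annual layer 88 from the deep end, so 809 − 88 = 721 annual layers formed after it.
Excluding 9 false annual layers: 721 − 9 = 712.
1902 − 712 = 1190 CE.

1190 CE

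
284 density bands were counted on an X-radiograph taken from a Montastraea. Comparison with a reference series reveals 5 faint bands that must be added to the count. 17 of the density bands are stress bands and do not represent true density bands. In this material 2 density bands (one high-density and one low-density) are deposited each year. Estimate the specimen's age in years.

136 yr

True density band count = 284 − 17 + 5 = 272.
With 2 density bands per year, 272 / 2 = 136 years.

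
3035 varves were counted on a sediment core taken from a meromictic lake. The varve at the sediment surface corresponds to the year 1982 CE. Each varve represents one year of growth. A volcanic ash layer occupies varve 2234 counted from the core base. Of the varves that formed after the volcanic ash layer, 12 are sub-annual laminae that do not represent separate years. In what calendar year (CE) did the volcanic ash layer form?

1193 CE

3035 − 2234 = 801 varves lie beyond the volcanic ash layer toward the sediment surface.
Excluding 12 false varves: 801 − 12 = 789.
The varve at the sediment surface is 1982 CE, so the volcanic ash layer dates to 1982 − 789 = 1193 CE.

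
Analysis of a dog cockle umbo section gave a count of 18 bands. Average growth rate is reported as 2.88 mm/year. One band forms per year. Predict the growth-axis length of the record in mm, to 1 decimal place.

51.8 mm

18 years of growth are recorded.
18 years at 2.88 mm/year gives 2.88 × 18 = 51.8 mm.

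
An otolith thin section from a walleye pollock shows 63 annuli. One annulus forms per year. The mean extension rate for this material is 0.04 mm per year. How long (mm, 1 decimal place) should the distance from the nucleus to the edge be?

63 years of growth are recorded.
Length ≈ 0.04 × 63 = 2.5 mm.

2.5 mm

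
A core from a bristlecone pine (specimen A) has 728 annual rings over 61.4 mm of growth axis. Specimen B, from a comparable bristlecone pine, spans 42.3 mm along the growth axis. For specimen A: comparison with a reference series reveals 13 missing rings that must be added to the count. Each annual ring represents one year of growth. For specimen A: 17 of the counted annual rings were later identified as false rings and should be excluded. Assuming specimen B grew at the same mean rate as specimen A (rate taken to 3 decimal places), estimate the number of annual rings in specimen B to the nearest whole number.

Specimen A: adjusted count: 728 − 17 + 13 = 724 annual rings.
A: Mean rate = 61.4 mm / 724 years ≈ 0.085 mm/yr.
Specimen B: 42.3 mm / 0.085 mm per year = 497.65 years ≈ 498 annual rings.

498 annual rings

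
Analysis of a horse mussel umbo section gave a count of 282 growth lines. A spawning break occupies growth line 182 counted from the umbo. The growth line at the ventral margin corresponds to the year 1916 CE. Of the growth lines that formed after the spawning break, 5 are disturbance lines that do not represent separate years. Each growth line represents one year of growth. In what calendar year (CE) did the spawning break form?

1821 CE

282 − 182 = 100 growth lines lie beyond the spawning break toward the ventral margin.
Excluding 5 false growth lines: 100 − 5 = 95.
1916 − 95 = 1821 CE.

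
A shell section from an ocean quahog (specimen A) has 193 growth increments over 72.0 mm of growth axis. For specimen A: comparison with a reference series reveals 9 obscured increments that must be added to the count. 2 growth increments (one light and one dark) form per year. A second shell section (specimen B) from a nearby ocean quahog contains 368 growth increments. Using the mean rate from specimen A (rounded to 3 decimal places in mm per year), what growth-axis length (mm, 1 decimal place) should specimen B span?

Specimen A: true growth increment count = 193 + 9 = 202.
Specimen A: with 2 growth increments per year, 202 / 2 = 101 years.
A: 72.0 mm over 101 years gives 72.0 / 101 ≈ 0.713 mm per year.
Specimen B: with 2 growth increments per year, 368 / 2 = 184 years. Length of B = 0.713 × 184 = 131.2 mm.

131.2 mm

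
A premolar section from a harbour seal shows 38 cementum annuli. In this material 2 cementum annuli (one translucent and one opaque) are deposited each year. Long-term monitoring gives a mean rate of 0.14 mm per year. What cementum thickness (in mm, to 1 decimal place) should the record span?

2.7 mm

Dividing by 2 cementum annuli per year: 38 / 2 = 19 years.
Length ≈ 0.14 × 19 = 2.7 mm.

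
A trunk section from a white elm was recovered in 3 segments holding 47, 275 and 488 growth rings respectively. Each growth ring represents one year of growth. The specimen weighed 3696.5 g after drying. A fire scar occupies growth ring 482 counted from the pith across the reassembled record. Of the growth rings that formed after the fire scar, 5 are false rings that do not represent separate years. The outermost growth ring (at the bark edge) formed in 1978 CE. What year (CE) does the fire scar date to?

1655 CE

Total growth rings = 47 + 275 + 488 = 810.
Between growth ring 482 and the bark edge there are 810 − 482 = 328 growth rings.
Excluding 5 false growth rings: 328 − 5 = 323.
Counting back 323 years from 1978 CE places the fire scar in 1978 − 323 = 1655 CE.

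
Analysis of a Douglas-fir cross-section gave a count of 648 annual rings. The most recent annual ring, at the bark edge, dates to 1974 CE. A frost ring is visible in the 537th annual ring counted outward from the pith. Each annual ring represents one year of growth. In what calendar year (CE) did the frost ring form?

The frost ring sits at annual ring 537 from the pith, so 648 − 537 = 111 annual rings formed after it.
The annual ring at the bark edge is 1974 CE, so the frost ring dates to 1974 − 111 = 1863 CE.

1863 CE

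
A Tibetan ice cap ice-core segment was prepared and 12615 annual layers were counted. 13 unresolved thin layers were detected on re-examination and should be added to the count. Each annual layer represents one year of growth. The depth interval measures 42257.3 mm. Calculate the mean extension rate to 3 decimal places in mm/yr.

Correcting the raw count gives 12615 + 13 = 12628 true annual layers.
Extension rate ≈ 42257.3 / 12628 = 3.346 mm/yr.

3.346 mm/yr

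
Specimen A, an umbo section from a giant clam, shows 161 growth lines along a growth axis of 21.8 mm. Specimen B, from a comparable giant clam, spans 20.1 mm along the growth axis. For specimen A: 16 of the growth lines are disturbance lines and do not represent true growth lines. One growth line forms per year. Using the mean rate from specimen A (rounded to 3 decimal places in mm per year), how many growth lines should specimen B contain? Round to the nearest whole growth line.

134 growth lines

Specimen A: after corrections the count is 161 − 16 = 145 growth lines.
A: Mean rate = 21.8 mm / 145 years ≈ 0.150 mm/yr.
B spans 20.1 / 0.150 = 134.00 years ≈ 134 growth lines.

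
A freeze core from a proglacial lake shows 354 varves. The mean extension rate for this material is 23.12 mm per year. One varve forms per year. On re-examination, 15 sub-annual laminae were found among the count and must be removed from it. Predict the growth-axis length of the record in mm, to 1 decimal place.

7837.7 mm

True varve count = 354 − 15 = 339.
339 years at 23.12 mm/year gives 23.12 × 339 = 7837.7 mm.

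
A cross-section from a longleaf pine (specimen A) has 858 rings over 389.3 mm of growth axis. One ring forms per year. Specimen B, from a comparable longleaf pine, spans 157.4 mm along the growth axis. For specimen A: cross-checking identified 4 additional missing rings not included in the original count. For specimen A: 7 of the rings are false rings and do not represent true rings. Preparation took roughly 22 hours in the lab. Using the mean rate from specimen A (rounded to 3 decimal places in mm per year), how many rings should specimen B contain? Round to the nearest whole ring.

346 rings

Specimen A: after corrections the count is 858 − 7 + 4 = 855 rings.
A: Extension rate ≈ 389.3 / 855 = 0.455 mm/year.
Specimen B: 157.4 mm / 0.455 mm per year = 345.93 years ≈ 346 rings.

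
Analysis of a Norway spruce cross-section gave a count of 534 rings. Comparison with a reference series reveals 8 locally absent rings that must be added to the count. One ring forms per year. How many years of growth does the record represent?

Adjusted count: 534 + 8 = 542 rings.
At one ring per year, that is 542 years.

542 yr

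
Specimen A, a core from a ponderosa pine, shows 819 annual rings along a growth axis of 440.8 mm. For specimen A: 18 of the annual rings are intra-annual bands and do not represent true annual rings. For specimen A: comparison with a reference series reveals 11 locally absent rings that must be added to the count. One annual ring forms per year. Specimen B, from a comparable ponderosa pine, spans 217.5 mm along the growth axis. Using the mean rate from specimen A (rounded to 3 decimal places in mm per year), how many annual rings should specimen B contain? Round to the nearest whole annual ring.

401 annual rings

Specimen A: correcting the raw count gives 819 − 18 + 11 = 812 true annual rings.
A: Extension rate ≈ 440.8 / 812 = 0.543 mm/year.
Specimen B: 217.5 mm / 0.543 mm per year = 400.55 years ≈ 401 annual rings.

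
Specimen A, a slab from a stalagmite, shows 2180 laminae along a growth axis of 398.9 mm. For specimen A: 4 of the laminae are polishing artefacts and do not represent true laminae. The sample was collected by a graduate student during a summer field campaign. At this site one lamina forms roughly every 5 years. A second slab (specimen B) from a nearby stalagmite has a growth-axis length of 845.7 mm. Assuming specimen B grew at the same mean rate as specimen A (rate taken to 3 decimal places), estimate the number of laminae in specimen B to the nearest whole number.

Specimen A: true lamina count = 2180 − 4 = 2176.
Specimen A: multiplying by 5 years per lamina: 2176 × 5 = 10880 years.
A: Mean rate = 398.9 mm / 10880 years ≈ 0.037 mm per year.
Specimen B: 845.7 mm / 0.037 mm per year = 22856.76 years; at 5 years per lamina that is 22856.76 / 5 ≈ 4571 laminae.

4571 laminae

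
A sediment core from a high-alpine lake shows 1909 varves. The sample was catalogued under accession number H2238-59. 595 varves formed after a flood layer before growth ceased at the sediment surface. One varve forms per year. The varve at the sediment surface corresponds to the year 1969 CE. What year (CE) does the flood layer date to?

1374 CE

595 varves post-date the flood layer.
Counting back 595 years from 1969 CE places the flood layer in 1969 − 595 = 1374 CE.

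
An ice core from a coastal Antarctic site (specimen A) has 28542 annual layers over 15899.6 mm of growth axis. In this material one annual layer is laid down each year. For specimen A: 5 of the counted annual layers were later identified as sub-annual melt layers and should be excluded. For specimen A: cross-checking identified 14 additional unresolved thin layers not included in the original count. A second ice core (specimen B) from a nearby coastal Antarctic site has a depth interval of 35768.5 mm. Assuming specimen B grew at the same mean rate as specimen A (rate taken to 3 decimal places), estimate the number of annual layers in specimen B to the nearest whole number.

Specimen A: correcting the raw count gives 28542 − 5 + 14 = 28551 true annual layers.
A: Extension rate ≈ 15899.6 / 28551 = 0.557 mm per year.
For B, 35768.5 / 0.557 = 64216.34 years ≈ 64216 annual layers.

64216 annual layers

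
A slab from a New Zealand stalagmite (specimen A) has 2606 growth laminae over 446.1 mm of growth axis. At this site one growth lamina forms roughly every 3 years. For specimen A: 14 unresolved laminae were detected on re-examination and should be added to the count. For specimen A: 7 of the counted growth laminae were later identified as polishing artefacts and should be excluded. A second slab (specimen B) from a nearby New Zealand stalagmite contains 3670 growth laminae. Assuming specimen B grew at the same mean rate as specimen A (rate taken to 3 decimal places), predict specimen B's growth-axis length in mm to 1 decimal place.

627.6 mm

Specimen A: correcting the raw count gives 2606 − 7 + 14 = 2613 true growth laminae.
Specimen A: multiplying by 3 years per growth lamina: 2613 × 3 = 7839 years.
A: 446.1 mm over 7839 years gives 446.1 / 7839 ≈ 0.057 mm/yr.
Specimen B: multiplying by 3 years per growth lamina: 3670 × 3 = 11010 years. Length of B = 0.057 × 11010 = 627.6 mm.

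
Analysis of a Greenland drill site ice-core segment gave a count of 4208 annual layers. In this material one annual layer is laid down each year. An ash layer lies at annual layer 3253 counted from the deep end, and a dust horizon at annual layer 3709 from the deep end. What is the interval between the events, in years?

3709 − 3253 = 456 annual layers lie between the two events.
That is 456 years at one annual layer per year.

456 years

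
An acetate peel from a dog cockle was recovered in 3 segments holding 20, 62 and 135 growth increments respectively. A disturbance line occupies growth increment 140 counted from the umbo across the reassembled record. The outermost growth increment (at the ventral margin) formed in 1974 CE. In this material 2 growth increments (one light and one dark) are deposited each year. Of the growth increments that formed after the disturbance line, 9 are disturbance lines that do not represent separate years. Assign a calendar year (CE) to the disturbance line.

1940 CE

Total growth increments = 20 + 62 + 135 = 217.
The disturbance line sits at growth increment 140 from the umbo, so 217 − 140 = 77 growth increments formed after it.
77 − 9 false = 68 true growth increments after the disturbance line.
Dividing by 2 growth increments per year: 68 / 2 = 34 years.
The growth increment at the ventral margin is 1974 CE, so the disturbance line dates to 1974 − 34 = 1940 CE.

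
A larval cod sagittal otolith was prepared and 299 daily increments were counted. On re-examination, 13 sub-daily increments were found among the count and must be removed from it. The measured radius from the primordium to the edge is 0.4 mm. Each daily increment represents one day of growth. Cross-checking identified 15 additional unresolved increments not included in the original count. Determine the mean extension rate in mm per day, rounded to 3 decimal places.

After corrections the count is 299 − 13 + 15 = 301 daily increments.
Mean rate = 0.4 mm / 301 days ≈ 0.001 mm per day.

0.001 mm per day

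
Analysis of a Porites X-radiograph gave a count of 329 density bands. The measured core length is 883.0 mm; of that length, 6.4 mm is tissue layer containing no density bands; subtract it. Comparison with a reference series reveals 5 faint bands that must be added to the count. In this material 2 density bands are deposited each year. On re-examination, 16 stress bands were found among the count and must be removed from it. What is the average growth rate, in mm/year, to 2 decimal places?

5.51 mm/year

True density band count = 329 − 16 + 5 = 318.
With 2 density bands per year, 318 / 2 = 159 years.
The growth record spans 883.0 − 6.4 = 876.6 mm.
876.6 mm over 159 years gives 876.6 / 159 ≈ 5.51 mm/year.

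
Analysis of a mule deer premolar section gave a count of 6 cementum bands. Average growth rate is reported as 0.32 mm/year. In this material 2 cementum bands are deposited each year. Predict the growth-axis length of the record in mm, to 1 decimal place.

6 cementum bands at 2 per year is 6 / 2 = 3 years.
Length ≈ 0.32 × 3 = 1.0 mm.

1.0 mm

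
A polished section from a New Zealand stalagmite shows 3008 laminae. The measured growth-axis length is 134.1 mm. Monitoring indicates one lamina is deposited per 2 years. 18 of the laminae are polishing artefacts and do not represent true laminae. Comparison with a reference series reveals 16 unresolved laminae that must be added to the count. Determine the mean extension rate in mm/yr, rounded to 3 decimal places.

0.022 mm/yr

Correcting the raw count gives 3008 − 18 + 16 = 3006 true laminae.
At 2 years per lamina, 3006 × 2 = 6012 years.
Extension rate ≈ 134.1 / 6012 = 0.022 mm/yr.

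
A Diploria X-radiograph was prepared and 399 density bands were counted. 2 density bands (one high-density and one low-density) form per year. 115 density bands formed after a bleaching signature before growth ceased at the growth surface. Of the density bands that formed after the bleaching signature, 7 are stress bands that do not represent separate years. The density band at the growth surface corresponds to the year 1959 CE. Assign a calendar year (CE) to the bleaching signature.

1905 CE

There are 115 density bands younger than the bleaching signature.
115 − 7 false = 108 true density bands after the bleaching signature.
Dividing by 2 density bands per year: 108 / 2 = 54 years.
Counting back 54 years from 1959 CE places the bleaching signature in 1959 − 54 = 1905 CE.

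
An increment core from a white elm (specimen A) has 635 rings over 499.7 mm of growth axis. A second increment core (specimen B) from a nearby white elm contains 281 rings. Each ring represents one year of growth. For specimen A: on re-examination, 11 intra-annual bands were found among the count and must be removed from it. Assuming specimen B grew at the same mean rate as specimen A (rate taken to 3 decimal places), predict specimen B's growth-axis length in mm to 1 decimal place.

225.1 mm

Specimen A: correcting the raw count gives 635 − 11 = 624 true rings.
A: 499.7 mm over 624 years gives 499.7 / 624 ≈ 0.801 mm per year.
Length of B = 0.801 × 281 = 225.1 mm.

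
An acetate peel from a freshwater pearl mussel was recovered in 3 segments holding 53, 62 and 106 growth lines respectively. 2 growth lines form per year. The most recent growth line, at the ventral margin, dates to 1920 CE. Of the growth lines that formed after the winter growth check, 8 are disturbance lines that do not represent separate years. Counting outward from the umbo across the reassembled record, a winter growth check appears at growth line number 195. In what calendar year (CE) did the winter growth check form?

1911 CE

Total growth lines = 53 + 62 + 106 = 221.
221 − 195 = 26 growth lines lie beyond the winter growth check toward the ventral margin.
Removing the 8 false growth lines leaves 26 − 8 = 18 true growth lines beyond the winter growth check.
Dividing by 2 growth lines per year: 18 / 2 = 9 years.
Counting back 9 years from 1920 CE places the winter growth check in 1920 − 9 = 1911 CE.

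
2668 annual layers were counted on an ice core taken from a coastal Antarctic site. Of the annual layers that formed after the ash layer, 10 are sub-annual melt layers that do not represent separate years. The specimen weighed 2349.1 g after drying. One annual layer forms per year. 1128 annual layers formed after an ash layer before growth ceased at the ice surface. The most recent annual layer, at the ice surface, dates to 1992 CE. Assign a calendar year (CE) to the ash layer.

874 CE

1128 annual layers post-date the ash layer.
Excluding 10 false annual layers: 1128 − 10 = 1118.
Counting back 1118 years from 1992 CE places the ash layer in 1992 − 1118 = 874 CE.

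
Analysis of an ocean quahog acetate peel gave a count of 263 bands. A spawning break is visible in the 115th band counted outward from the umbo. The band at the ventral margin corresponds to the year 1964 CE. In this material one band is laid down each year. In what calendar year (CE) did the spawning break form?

1816 CE

Between band 115 and the ventral margin there are 263 − 115 = 148 bands.
Counting back 148 years from 1964 CE places the spawning break in 1964 − 148 = 1816 CE.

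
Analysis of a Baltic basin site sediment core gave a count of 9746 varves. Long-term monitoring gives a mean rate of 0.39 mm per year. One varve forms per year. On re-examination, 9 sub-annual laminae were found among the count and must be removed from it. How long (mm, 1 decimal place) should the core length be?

3797.4 mm

Correcting the raw count gives 9746 − 9 = 9737 true varves.
Length ≈ 0.39 × 9737 = 3797.4 mm.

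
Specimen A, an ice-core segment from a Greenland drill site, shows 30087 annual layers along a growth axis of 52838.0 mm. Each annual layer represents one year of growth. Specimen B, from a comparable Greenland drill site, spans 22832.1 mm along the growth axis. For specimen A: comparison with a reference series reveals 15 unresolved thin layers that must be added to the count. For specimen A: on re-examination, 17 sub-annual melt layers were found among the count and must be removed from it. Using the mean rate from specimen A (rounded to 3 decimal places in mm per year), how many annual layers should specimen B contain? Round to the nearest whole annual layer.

Specimen A: correcting the raw count gives 30087 − 17 + 15 = 30085 true annual layers.
A: 52838.0 mm over 30085 years gives 52838.0 / 30085 ≈ 1.756 mm/yr.
B spans 22832.1 / 1.756 = 13002.33 years ≈ 13002 annual layers.

13002 annual layers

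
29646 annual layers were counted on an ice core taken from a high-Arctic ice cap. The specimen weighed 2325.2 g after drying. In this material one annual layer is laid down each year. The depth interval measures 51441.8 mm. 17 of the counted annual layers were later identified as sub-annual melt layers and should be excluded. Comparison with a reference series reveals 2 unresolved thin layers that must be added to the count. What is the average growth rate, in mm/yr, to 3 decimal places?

1.736 mm/yr

True annual layer count = 29646 − 17 + 2 = 29631.
Extension rate ≈ 51441.8 / 29631 = 1.736 mm/yr.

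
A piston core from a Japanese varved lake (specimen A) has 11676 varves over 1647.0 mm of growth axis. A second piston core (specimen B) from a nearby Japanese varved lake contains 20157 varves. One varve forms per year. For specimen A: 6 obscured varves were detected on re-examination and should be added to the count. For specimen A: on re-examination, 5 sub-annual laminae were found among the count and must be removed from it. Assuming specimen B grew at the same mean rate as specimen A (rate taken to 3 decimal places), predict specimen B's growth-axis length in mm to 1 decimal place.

Specimen A: adjusted count: 11676 − 5 + 6 = 11677 varves.
A: 1647.0 mm over 11677 years gives 1647.0 / 11677 ≈ 0.141 mm/yr.
For B, 0.141 mm/year × 20157 years = 2842.1 mm.

2842.1 mm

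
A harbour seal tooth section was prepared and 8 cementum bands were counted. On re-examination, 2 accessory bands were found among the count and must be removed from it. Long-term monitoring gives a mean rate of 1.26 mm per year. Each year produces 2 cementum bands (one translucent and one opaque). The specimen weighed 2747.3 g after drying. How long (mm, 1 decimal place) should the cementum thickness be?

Correcting the raw count gives 8 − 2 = 6 true cementum bands.
Dividing by 2 cementum bands per year: 6 / 2 = 3 years.
Length ≈ 1.26 × 3 = 3.8 mm.

3.8 mm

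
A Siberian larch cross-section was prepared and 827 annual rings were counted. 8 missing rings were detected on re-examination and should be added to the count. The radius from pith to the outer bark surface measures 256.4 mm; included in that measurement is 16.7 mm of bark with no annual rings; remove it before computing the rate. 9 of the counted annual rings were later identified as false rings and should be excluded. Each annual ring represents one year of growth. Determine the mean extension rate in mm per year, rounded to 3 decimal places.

0.290 mm per year

True annual ring count = 827 − 9 + 8 = 826.
Removing the 16.7 mm offcut leaves 256.4 − 16.7 = 239.7 mm.
239.7 mm over 826 years gives 239.7 / 826 ≈ 0.290 mm per year.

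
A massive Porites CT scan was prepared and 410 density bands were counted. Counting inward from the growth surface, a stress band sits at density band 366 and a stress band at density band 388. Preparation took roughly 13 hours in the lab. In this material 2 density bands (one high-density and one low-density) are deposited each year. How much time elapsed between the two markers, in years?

11 yr

The two markers are separated by 388 − 366 = 22 density bands.
22 density bands at 2 per year is 22 / 2 = 11 years.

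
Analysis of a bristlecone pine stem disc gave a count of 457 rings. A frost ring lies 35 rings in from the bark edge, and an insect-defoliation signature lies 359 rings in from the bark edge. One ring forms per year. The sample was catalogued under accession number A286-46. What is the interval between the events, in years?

324 yr

359 − 35 = 324 rings lie between the two events.
At one ring per year, 324 years elapsed between them.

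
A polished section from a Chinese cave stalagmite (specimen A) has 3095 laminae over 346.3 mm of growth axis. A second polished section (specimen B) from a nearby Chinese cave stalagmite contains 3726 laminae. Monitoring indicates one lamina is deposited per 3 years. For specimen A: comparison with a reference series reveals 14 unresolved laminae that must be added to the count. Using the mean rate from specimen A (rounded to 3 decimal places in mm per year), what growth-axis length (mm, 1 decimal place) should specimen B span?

Specimen A: adjusted count: 3095 + 14 = 3109 laminae.
Specimen A: at 3 years per lamina, 3109 × 3 = 9327 years.
A: Mean rate = 346.3 mm / 9327 years ≈ 0.037 mm/yr.
Specimen B: at 3 years per lamina, 3726 × 3 = 11178 years. For B, 0.037 mm/year × 11178 years = 413.6 mm.

413.6 mm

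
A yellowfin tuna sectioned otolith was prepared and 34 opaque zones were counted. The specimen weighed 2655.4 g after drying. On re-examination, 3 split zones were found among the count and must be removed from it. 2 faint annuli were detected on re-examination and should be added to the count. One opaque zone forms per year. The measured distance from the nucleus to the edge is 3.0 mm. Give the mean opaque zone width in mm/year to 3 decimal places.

0.091 mm/year

Correcting the raw count gives 34 − 3 + 2 = 33 true opaque zones.
Extension rate ≈ 3.0 / 33 = 0.091 mm/year.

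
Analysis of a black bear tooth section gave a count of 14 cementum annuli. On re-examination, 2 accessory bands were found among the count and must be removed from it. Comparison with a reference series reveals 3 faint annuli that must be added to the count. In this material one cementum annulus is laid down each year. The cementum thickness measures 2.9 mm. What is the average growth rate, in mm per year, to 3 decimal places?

0.193 mm per year

After corrections the count is 14 − 2 + 3 = 15 cementum annuli.
Mean rate = 2.9 mm / 15 years ≈ 0.193 mm per year.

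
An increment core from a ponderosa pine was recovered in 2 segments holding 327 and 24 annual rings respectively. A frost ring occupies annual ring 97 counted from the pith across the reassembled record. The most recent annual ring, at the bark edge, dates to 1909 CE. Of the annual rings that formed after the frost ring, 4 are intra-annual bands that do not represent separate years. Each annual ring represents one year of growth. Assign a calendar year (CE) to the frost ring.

1659 CE

Total annual rings = 327 + 24 = 351.
351 − 97 = 254 annual rings lie beyond the frost ring toward the bark edge.
Excluding 4 false annual rings: 254 − 4 = 250.
The annual ring at the bark edge is 1909 CE, so the frost ring dates to 1909 − 250 = 1659 CE.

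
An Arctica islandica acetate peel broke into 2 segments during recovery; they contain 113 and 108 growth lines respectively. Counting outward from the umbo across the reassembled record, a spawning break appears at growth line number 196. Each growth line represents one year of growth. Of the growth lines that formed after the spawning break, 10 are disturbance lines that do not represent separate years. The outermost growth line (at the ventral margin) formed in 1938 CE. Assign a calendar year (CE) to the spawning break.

Total growth lines = 113 + 108 = 221.
Between growth line 196 and the ventral margin there are 221 − 196 = 25 growth lines.
Excluding 10 false growth lines: 25 − 10 = 15.
The growth line at the ventral margin is 1938 CE, so the spawning break dates to 1938 − 15 = 1923 CE.

1923 CE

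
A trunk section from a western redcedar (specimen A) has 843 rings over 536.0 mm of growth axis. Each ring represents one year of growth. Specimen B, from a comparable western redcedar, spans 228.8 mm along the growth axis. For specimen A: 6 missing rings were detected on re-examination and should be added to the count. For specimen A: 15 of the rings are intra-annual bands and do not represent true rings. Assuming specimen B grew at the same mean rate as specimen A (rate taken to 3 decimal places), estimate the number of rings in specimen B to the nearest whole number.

Specimen A: adjusted count: 843 − 15 + 6 = 834 rings.
A: Extension rate ≈ 536.0 / 834 = 0.643 mm per year.
For B, 228.8 / 0.643 = 355.83 years ≈ 356 rings.

356 rings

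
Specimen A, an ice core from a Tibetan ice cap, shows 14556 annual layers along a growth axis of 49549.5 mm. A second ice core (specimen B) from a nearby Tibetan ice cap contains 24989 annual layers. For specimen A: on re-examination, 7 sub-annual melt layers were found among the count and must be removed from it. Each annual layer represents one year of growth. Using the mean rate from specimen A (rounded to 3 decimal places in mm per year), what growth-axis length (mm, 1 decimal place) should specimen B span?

Specimen A: true annual layer count = 14556 − 7 = 14549.
A: 49549.5 mm over 14549 years gives 49549.5 / 14549 ≈ 3.406 mm per year.
B's length ≈ 3.406 × 24989 = 85112.5 mm.

85112.5 mm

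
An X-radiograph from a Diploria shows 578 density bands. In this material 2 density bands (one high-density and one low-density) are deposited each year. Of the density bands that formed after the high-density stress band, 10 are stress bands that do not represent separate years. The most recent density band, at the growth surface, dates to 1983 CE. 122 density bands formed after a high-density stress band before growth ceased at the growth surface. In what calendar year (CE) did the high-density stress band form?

1927 CE

122 density bands formed after the high-density stress band.
Removing the 10 false density bands leaves 122 − 10 = 112 true density bands beyond the high-density stress band.
With 2 density bands per year, 112 / 2 = 56 years.
The density band at the growth surface is 1983 CE, so the high-density stress band dates to 1983 − 56 = 1927 CE.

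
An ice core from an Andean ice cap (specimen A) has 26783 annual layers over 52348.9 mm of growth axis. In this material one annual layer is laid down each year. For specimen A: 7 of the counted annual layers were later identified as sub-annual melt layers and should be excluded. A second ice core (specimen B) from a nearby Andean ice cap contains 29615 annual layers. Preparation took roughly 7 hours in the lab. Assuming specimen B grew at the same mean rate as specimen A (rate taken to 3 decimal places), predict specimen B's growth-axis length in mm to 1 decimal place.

Specimen A: correcting the raw count gives 26783 − 7 = 26776 true annual layers.
A: Mean rate = 52348.9 mm / 26776 years ≈ 1.955 mm per year.
For B, 1.955 mm/year × 29615 years = 57897.3 mm.

57897.3 mm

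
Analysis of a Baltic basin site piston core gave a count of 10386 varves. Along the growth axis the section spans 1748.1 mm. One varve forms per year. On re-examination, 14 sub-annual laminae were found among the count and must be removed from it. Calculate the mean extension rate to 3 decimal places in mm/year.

Adjusted count: 10386 − 14 = 10372 varves.
Extension rate ≈ 1748.1 / 10372 = 0.169 mm/year.

0.169 mm/year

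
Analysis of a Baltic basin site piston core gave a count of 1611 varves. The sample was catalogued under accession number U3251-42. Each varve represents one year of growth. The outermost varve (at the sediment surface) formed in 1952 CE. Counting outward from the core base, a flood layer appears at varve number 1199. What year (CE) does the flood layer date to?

1540 CE

Between varve 1199 and the sediment surface there are 1611 − 1199 = 412 varves.
Counting back 412 years from 1952 CE places the flood layer in 1952 − 412 = 1540 CE.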